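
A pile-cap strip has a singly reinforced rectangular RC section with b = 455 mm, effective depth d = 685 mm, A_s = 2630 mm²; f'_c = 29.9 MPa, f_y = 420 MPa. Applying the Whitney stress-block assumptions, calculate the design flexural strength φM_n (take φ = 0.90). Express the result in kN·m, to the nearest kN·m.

φM_n ≈ 634 kN·m

T = A_s f_y = 2630 × 420 = 1104600 N = 1104.6 kN.
From C = T: a = T/(0.85 f'_c b) = 1104600/(0.85 × 29.9 × 455) = 95.52 mm.
M_n = T(d − a/2) = 1104.6 kN × (685 − 47.76) mm = 703.90 kN·m.
φM_n = 0.90 × 703.90 = 633.51 kN·m.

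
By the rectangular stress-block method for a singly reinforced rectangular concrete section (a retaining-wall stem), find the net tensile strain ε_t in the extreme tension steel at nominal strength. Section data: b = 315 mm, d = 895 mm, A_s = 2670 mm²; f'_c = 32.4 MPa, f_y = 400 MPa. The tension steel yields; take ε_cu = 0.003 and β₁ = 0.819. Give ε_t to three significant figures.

ε_t ≈ 0.0149

a = A_s f_y/(0.85 f'_c b) = 123.11 mm.
β₁ = 0.819, so c = a/β₁ = 123.11/0.819 = 150.32 mm.
From the linear strain diagram with ε_cu = 0.003: ε_t = 0.003 (d − c)/c = 0.003 × (895 − 150.32)/150.32 = 0.0149.
Since ε_t ≥ 0.005, the section is tension-controlled.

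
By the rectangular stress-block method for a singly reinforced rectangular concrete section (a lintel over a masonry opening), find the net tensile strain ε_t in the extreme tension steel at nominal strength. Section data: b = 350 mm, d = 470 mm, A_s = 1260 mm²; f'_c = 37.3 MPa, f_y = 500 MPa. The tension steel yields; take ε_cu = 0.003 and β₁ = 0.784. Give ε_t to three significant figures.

a = A_s f_y/(0.85 f'_c b) = 56.77 mm.
β₁ = 0.784, so c = a/β₁ = 56.77/0.784 = 72.41 mm.
From the linear strain diagram with ε_cu = 0.003: ε_t = 0.003 (d − c)/c = 0.003 × (470 − 72.41)/72.41 = 0.0165.
Since ε_t ≥ 0.005, the section is tension-controlled.

ε_t ≈ 0.0165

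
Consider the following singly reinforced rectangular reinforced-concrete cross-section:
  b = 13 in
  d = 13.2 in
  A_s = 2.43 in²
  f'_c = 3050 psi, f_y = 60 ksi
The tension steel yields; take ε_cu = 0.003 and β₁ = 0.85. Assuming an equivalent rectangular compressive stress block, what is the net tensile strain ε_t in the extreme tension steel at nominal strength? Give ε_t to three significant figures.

a = A_s f_y/(0.85 f'_c b) = 4.326 in.
β₁ = 0.85, so c = a/β₁ = 4.326/0.85 = 5.089 in.
From the linear strain diagram with ε_cu = 0.003: ε_t = 0.003 (d − c)/c = 0.003 × (13.2 − 5.089)/5.089 = 0.00478.
ε_t is between 0.004 and 0.005 — transition zone.

ε_t ≈ 0.00478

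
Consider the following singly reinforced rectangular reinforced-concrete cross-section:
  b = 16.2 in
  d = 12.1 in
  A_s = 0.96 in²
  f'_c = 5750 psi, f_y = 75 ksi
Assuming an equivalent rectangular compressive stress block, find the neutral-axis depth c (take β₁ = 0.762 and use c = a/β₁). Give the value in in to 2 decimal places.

T = A_s f_y = 0.96 × 75 = 72 kips.
a = T/(0.85 f'_c b) = 72/(0.85 × 5.75 × 16.2) = 0.9093 in.
With β₁ = 0.762, c = a/β₁ = 0.9093/0.762 = 1.19 in.

c ≈ 1.19 in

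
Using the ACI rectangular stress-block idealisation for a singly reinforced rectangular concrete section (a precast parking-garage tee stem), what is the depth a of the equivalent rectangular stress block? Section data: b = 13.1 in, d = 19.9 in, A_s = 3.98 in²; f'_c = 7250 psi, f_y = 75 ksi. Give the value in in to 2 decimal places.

a ≈ 3.70 in

T = A_s f_y = 3.98 × 75 = 298.5 kips.
a = T/(0.85 f'_c b) = 298.5/(0.85 × 7.25 × 13.1) = 3.70 in.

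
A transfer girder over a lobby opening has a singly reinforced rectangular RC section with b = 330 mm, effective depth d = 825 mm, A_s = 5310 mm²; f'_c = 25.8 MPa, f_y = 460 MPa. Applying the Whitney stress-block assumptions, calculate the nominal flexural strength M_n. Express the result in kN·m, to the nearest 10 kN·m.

T = A_s f_y = 5310 × 460 = 2442600 N = 2442.6 kN.
From C = T: a = T/(0.85 f'_c b) = 2442600/(0.85 × 25.8 × 330) = 337.52 mm.
M_n = T(d − a/2) = 2442.6 kN × (825 − 168.76) mm = 1602.93 kN·m.

M_n ≈ 1600 kN·m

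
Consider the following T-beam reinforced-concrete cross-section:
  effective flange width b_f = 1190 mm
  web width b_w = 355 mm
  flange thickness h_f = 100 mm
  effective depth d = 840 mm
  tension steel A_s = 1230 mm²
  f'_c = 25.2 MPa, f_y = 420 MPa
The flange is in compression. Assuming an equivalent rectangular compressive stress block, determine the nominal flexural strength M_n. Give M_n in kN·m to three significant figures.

Tension: T = A_s f_y = 1230 × 420 = 516600 N.
Try a within the flange: a = T/(0.85 f'_c b_f) = 516600/(0.85 × 25.2 × 1190) = 20.27 mm.
Since a = 20.27 ≤ h_f = 100 mm, the stress block lies entirely in the flange; analyse as a rectangular beam of width b_f.
M_n = T(d − a/2) = 516600 × (840 − 10.135) = 428.71 × 10⁶ N·mm.
M_n = 428.71 kN·m.

M_n ≈ 429 kN·m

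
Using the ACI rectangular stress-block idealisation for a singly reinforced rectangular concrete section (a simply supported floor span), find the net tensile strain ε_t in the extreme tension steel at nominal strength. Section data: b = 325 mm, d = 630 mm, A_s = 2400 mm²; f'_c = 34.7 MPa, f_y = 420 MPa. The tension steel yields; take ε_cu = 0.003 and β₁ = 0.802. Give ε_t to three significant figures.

a = A_s f_y/(0.85 f'_c b) = 105.15 mm.
β₁ = 0.802, so c = a/β₁ = 105.15/0.802 = 131.11 mm.
From the linear strain diagram with ε_cu = 0.003: ε_t = 0.003 (d − c)/c = 0.003 × (630 − 131.11)/131.11 = 0.0114.
Since ε_t ≥ 0.005, the section is tension-controlled.

ε_t ≈ 0.0114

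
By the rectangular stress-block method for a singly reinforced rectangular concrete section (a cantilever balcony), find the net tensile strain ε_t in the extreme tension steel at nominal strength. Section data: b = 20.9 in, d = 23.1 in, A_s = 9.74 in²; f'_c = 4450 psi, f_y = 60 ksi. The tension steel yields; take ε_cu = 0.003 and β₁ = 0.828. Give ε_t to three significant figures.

a = A_s f_y/(0.85 f'_c b) = 7.392 in.
β₁ = 0.828, so c = a/β₁ = 7.392/0.828 = 8.928 in.
From the linear strain diagram with ε_cu = 0.003: ε_t = 0.003 (d − c)/c = 0.003 × (23.1 − 8.928)/8.928 = 0.00476.
ε_t is between 0.004 and 0.005 — transition zone.

ε_t ≈ 0.00476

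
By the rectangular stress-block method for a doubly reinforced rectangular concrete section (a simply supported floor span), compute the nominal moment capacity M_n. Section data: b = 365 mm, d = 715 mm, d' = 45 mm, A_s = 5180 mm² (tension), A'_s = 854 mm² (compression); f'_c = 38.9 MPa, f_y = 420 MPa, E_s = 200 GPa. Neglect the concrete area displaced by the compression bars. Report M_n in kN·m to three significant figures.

Assume both tension and compression steel yield.
Net tension couple steel: A_s − A'_s = 4326 mm².
a = (A_s − A'_s) f_y / (0.85 f'_c b) = 1816920/(0.85 × 38.9 × 365) = 150.55 mm.
c = a/β₁ = 150.55/0.772 = 195.01 mm; ε'_s = 0.003(c − d')/c = 0.0023 ≥ f_y/E_s = 0.0021, so compression steel does yield.
M_n = (A_s − A'_s) f_y (d − a/2) + A'_s f_y (d − d') = [1816920 × (715 − 75.275) + 358680 × (715 − 45)] × 10⁻⁶ = 1162.33 + 240.32 = 1402.65 kN·m.

M_n ≈ 1400 kN·m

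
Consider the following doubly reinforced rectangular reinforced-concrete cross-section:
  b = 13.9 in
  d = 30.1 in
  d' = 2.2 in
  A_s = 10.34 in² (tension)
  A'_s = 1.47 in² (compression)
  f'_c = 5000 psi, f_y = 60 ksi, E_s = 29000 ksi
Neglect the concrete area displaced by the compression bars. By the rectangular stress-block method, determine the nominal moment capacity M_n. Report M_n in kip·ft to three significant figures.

M_n ≈ 1340 kip·ft

Assume both steels yield.
a = (A_s − A'_s) f_y/(0.85 f'_c b) = (10.34 − 1.47) × 60/(0.85 × 5 × 13.9) = 9.009 in.
c = a/β₁ = 9.009/0.8 = 11.261 in; ε'_s = 0.003(c − d')/c = 0.0024 ≥ ε_y = 0.0021, so the compression steel yields.
M_n = (A_s − A'_s) f_y (d − a/2) + A'_s f_y (d − d') = 532.2 × (30.1 − 4.5045) + 88.2 × (30.1 − 2.2) = 13621.9 + 2460.8 = 16082.7 kip·in = 16082.7/12 = 1340.23 kip·ft.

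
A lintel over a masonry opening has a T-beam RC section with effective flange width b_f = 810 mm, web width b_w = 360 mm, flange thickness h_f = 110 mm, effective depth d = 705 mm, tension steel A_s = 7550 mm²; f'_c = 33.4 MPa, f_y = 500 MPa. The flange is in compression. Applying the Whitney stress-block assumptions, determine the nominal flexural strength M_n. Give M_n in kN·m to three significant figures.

Tension: T = A_s f_y = 7550 × 500 = 3775000 N.
Try a within the flange: a = T/(0.85 f'_c b_f) = 3775000/(0.85 × 33.4 × 810) = 164.16 mm.
a = 164.16 > h_f = 110 mm: the block extends into the web. Split into flange-overhang and web parts.
C_f = 0.85 f'_c (b_f − b_w) h_f = 0.85 × 33.4 × (810 − 360) × 110 = 1405305 N.
Remaining web compression depth: a_w = (T − C_f)/(0.85 f'_c b_w) = (3775000 − 1405305)/(0.85 × 33.4 × 360) = 231.86 mm.
M_n = C_f(d − h_f/2) + (T − C_f)(d − a_w/2) = 1405305 × (705 − 55) + 2369695 × (705 − 115.93) = 913.45 + 1395.92 = 2309.37 × 10⁶ N·mm.
M_n = 2309.37 kN·m.

M_n ≈ 2310 kN·m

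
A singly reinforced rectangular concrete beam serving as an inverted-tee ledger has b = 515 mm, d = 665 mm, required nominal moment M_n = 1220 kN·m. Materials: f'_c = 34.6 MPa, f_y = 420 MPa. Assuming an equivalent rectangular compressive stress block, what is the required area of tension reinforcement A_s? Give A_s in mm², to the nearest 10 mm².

A_s ≈ 4860 mm²

With M_n = 0.85 f'_c a b (d − a/2), solve the quadratic for a:
a = d − √(d² − 2M_n/(0.85 f'_c b)) = 665 − √(665² − 2 × 1220×10⁶/(0.85 × 34.6 × 515)) = 134.78 mm.
A_s = 0.85 f'_c a b / f_y = 0.85 × 34.6 × 134.78 × 515 / 420 = 4860.5 mm².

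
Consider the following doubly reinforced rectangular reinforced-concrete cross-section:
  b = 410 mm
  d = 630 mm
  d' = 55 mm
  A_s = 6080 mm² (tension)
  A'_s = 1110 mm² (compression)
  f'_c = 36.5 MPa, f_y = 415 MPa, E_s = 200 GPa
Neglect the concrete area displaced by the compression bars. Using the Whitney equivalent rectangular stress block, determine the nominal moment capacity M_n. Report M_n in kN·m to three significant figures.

Assume both tension and compression steel yield.
Net tension couple steel: A_s − A'_s = 4970 mm².
a = (A_s − A'_s) f_y / (0.85 f'_c b) = 2062550/(0.85 × 36.5 × 410) = 162.15 mm.
c = a/β₁ = 162.15/0.789 = 205.51 mm; ε'_s = 0.003(c − d')/c = 0.0022 ≥ f_y/E_s = 0.0021, so compression steel does yield.
M_n = (A_s − A'_s) f_y (d − a/2) + A'_s f_y (d − d') = [2062550 × (630 − 81.075) + 460650 × (630 − 55)] × 10⁻⁶ = 1132.19 + 264.87 = 1397.06 kN·m.

M_n ≈ 1400 kN·m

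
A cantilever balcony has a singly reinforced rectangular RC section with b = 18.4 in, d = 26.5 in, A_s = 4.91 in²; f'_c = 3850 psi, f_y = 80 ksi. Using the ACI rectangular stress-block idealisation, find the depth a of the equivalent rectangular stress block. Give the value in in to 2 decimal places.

a ≈ 6.52 in

T = A_s f_y = 4.91 × 80 = 392.8 kips.
a = T/(0.85 f'_c b) = 392.8/(0.85 × 3.85 × 18.4) = 6.52 in.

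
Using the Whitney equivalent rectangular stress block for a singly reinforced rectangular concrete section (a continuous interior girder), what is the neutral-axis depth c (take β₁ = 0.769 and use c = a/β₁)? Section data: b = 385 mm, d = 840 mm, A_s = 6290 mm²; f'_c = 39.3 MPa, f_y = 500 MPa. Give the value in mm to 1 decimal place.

T = A_s f_y = 6290 × 500 = 3145000 N = 3145 kN.
Setting C = 0.85 f'_c a b equal to T: a = 3145000/(0.85 × 39.3 × 385) = 244.539 mm.
With β₁ = 0.769, c = a/β₁ = 244.539/0.769 = 318.0 mm.

c ≈ 318.0 mm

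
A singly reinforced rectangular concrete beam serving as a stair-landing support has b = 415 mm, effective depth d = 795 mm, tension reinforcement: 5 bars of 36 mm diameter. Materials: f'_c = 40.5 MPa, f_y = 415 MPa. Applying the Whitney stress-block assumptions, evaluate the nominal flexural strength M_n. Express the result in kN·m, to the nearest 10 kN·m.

M_n ≈ 1520 kN·m

A_s = 5 × 1018 = 5090 mm².
T = A_s f_y = 5090 × 415 = 2112350 N = 2112.35 kN.
From C = T: a = T/(0.85 f'_c b) = 2112350/(0.85 × 40.5 × 415) = 147.86 mm.
M_n = T(d − a/2) = 2112.35 kN × (795 − 73.93) mm = 1523.15 kN·m.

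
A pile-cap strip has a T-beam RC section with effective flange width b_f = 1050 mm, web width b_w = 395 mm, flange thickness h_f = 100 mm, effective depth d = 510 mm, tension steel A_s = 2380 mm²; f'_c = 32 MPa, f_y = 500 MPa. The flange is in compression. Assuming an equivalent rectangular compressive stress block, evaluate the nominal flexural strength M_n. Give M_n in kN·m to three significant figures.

Tension: T = A_s f_y = 2380 × 500 = 1190000 N.
Try a within the flange: a = T/(0.85 f'_c b_f) = 1190000/(0.85 × 32 × 1050) = 41.67 mm.
Since a = 41.67 ≤ h_f = 100 mm, the stress block lies entirely in the flange; analyse as a rectangular beam of width b_f.
M_n = T(d − a/2) = 1190000 × (510 − 20.835) = 582.11 × 10⁶ N·mm.
M_n = 582.11 kN·m.

M_n ≈ 582 kN·m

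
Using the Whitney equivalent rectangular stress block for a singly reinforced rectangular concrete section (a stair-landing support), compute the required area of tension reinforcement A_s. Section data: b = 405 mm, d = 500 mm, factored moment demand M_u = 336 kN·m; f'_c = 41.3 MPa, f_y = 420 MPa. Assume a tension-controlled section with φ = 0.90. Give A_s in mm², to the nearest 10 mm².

A_s ≈ 1880 mm²

M_n = M_u/φ = 336/0.90 = 373.333 kN·m.
With M_n = 0.85 f'_c a b (d − a/2), solve the quadratic for a:
a = d − √(d² − 2M_n/(0.85 f'_c b)) = 500 − √(500² − 2 × 373.333×10⁶/(0.85 × 41.3 × 405)) = 55.61 mm.
A_s = 0.85 f'_c a b / f_y = 0.85 × 41.3 × 55.61 × 405 / 420 = 1882.5 mm².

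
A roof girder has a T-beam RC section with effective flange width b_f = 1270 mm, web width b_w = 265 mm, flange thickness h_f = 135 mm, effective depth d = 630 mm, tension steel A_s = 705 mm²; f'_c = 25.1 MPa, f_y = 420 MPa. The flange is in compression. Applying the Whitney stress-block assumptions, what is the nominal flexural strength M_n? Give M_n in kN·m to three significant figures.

M_n ≈ 185 kN·m

Tension: T = A_s f_y = 705 × 420 = 296100 N.
Try a within the flange: a = T/(0.85 f'_c b_f) = 296100/(0.85 × 25.1 × 1270) = 10.93 mm.
Since a = 10.93 ≤ h_f = 135 mm, the stress block lies entirely in the flange; analyse as a rectangular beam of width b_f.
M_n = T(d − a/2) = 296100 × (630 − 5.465) = 184.92 × 10⁶ N·mm.
M_n = 184.92 kN·m.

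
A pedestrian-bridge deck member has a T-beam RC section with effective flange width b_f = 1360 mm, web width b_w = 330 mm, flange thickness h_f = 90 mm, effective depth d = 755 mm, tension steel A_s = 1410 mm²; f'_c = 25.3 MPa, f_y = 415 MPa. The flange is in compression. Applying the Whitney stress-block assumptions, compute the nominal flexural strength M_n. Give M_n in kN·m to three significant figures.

M_n ≈ 436 kN·m

Tension: T = A_s f_y = 1410 × 415 = 585150 N.
Try a within the flange: a = T/(0.85 f'_c b_f) = 585150/(0.85 × 25.3 × 1360) = 20.01 mm.
Since a = 20.01 ≤ h_f = 90 mm, the stress block lies entirely in the flange; analyse as a rectangular beam of width b_f.
M_n = T(d − a/2) = 585150 × (755 − 10.005) = 435.93 × 10⁶ N·mm.
M_n = 435.93 kN·m.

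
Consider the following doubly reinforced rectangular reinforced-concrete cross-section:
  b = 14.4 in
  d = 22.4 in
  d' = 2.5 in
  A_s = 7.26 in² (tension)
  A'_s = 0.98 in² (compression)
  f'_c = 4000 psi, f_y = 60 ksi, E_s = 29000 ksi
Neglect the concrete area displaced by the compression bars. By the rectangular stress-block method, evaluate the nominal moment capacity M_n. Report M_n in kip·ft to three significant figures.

M_n ≈ 680 kip·ft

Assume both steels yield.
a = (A_s − A'_s) f_y/(0.85 f'_c b) = (7.26 − 0.98) × 60/(0.85 × 4 × 14.4) = 7.696 in.
c = a/β₁ = 7.696/0.85 = 9.054 in; ε'_s = 0.003(c − d')/c = 0.0022 ≥ ε_y = 0.0021, so the compression steel yields.
M_n = (A_s − A'_s) f_y (d − a/2) + A'_s f_y (d − d') = 376.8 × (22.4 − 3.848) + 58.8 × (22.4 − 2.5) = 6990.4 + 1170.1 = 8160.5 kip·in = 8160.5/12 = 680.04 kip·ft.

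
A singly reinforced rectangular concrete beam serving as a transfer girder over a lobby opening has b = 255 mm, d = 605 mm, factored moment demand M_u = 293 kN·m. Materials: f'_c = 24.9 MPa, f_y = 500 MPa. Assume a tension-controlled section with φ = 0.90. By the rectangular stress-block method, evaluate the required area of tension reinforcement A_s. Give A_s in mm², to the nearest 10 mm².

A_s ≈ 1180 mm²

M_n = M_u/φ = 293/0.90 = 325.556 kN·m.
With M_n = 0.85 f'_c a b (d − a/2), solve the quadratic for a:
a = d − √(d² − 2M_n/(0.85 f'_c b)) = 605 − √(605² − 2 × 325.556×10⁶/(0.85 × 24.9 × 255)) = 109.64 mm.
A_s = 0.85 f'_c a b / f_y = 0.85 × 24.9 × 109.64 × 255 / 500 = 1183.5 mm².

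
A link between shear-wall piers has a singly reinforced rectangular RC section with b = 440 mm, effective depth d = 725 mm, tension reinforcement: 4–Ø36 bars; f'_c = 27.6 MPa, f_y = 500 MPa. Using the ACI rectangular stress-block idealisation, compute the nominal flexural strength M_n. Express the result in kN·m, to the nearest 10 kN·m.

M_n ≈ 1280 kN·m

A_s = 4 × 1018 = 4072 mm².
T = A_s f_y = 4072 × 500 = 2036000 N = 2036 kN.
From C = T: a = T/(0.85 f'_c b) = 2036000/(0.85 × 27.6 × 440) = 197.24 mm.
M_n = T(d − a/2) = 2036 kN × (725 − 98.62) mm = 1275.31 kN·m.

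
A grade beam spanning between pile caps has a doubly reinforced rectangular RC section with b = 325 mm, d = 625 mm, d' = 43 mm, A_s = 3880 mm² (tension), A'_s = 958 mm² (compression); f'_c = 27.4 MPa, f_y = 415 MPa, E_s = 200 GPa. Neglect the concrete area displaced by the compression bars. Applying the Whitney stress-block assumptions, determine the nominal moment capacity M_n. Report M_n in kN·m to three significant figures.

M_n ≈ 892 kN·m

Assume both tension and compression steel yield.
Net tension couple steel: A_s − A'_s = 2922 mm².
a = (A_s − A'_s) f_y / (0.85 f'_c b) = 1212630/(0.85 × 27.4 × 325) = 160.20 mm.
c = a/β₁ = 160.20/0.85 = 188.47 mm; ε'_s = 0.003(c − d')/c = 0.0023 ≥ f_y/E_s = 0.0021, so compression steel does yield.
M_n = (A_s − A'_s) f_y (d − a/2) + A'_s f_y (d − d') = [1212630 × (625 − 80.1) + 397570 × (625 − 43)] × 10⁻⁶ = 660.76 + 231.39 = 892.15 kN·m.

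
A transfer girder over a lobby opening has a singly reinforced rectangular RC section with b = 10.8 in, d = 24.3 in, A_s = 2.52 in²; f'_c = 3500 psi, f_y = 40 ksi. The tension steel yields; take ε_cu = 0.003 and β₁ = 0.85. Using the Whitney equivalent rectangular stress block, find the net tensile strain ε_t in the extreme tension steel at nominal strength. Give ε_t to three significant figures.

ε_t ≈ 0.0168

a = A_s f_y/(0.85 f'_c b) = 3.137 in.
β₁ = 0.85, so c = a/β₁ = 3.137/0.85 = 3.691 in.
From the linear strain diagram with ε_cu = 0.003: ε_t = 0.003 (d − c)/c = 0.003 × (24.3 − 3.691)/3.691 = 0.0168.
Since ε_t ≥ 0.005, the section is tension-controlled.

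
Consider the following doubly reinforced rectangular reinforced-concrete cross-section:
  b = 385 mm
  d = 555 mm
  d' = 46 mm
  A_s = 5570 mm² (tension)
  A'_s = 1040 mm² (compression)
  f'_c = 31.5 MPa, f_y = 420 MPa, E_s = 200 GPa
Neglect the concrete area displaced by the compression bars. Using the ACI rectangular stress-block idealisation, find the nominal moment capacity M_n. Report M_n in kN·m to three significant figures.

M_n ≈ 1100 kN·m

Assume both tension and compression steel yield.
Net tension couple steel: A_s − A'_s = 4530 mm².
a = (A_s − A'_s) f_y / (0.85 f'_c b) = 1902600/(0.85 × 31.5 × 385) = 184.57 mm.
c = a/β₁ = 184.57/0.825 = 223.72 mm; ε'_s = 0.003(c − d')/c = 0.0024 ≥ f_y/E_s = 0.0021, so compression steel does yield.
M_n = (A_s − A'_s) f_y (d − a/2) + A'_s f_y (d − d') = [1902600 × (555 − 92.285) + 436800 × (555 − 46)] × 10⁻⁶ = 880.36 + 222.33 = 1102.69 kN·m.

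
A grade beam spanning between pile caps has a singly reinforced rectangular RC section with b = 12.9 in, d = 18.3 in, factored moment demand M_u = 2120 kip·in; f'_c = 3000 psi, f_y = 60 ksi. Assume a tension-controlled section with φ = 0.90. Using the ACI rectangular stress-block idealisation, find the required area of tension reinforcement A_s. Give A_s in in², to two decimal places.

M_n = M_u/φ = 2120/0.90 = 2355.56 kip·in.
From M_n = 0.85 f'_c a b (d − a/2):
a = d − √(d² − 2M_n/(0.85 f'_c b)) = 18.3 − √(18.3² − 2 × 2355.56/(0.85 × 3 × 12.9)) = 4.455 in.
A_s = 0.85 f'_c a b / f_y = 0.85 × 3 × 4.455 × 12.9 / 60 = 2.442 in².

A_s ≈ 2.44 in²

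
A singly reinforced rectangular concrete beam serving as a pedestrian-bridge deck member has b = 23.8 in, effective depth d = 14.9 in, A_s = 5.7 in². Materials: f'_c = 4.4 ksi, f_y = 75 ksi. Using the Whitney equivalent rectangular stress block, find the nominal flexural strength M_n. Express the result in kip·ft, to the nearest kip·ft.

T = A_s f_y = 5.7 × 75 = 427.5 kips.
a = T/(0.85 f'_c b) = 427.5/(0.85 × 4.4 × 23.8) = 4.803 in.
M_n = T(d − a/2) = 427.5 × (14.9 − 2.4015) = 5343.1 kip·in = 5343.1/12 = 445.26 kip·ft.

M_n ≈ 445 kip·ft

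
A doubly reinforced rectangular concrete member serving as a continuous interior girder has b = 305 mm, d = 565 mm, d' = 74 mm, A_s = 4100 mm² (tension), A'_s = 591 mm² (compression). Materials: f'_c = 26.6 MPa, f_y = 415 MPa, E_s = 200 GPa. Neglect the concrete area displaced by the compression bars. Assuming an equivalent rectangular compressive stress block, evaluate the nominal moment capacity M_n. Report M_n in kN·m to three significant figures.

Assume both tension and compression steel yield.
Net tension couple steel: A_s − A'_s = 3509 mm².
a = (A_s − A'_s) f_y / (0.85 f'_c b) = 1456235/(0.85 × 26.6 × 305) = 211.17 mm.
c = a/β₁ = 211.17/0.85 = 248.44 mm; ε'_s = 0.003(c − d')/c = 0.0021 ≥ f_y/E_s = 0.0021, so compression steel does yield.
M_n = (A_s − A'_s) f_y (d − a/2) + A'_s f_y (d − d') = [1456235 × (565 − 105.585) + 245265 × (565 − 74)] × 10⁻⁶ = 669.02 + 120.43 = 789.45 kN·m.

M_n ≈ 789 kN·m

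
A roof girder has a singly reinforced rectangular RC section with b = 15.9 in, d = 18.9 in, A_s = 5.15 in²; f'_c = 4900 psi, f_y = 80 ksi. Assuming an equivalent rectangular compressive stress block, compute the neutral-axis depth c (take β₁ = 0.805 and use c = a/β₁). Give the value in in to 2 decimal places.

T = A_s f_y = 5.15 × 80 = 412 kips.
a = T/(0.85 f'_c b) = 412/(0.85 × 4.9 × 15.9) = 6.2214 in.
With β₁ = 0.805, c = a/β₁ = 6.2214/0.805 = 7.73 in.

c ≈ 7.73 in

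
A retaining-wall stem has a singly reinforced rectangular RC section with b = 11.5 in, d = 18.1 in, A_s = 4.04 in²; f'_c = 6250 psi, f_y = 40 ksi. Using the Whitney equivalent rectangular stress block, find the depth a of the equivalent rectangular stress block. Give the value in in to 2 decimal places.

a ≈ 2.65 in

T = A_s f_y = 4.04 × 40 = 161.6 kips.
a = T/(0.85 f'_c b) = 161.6/(0.85 × 6.25 × 11.5) = 2.65 in.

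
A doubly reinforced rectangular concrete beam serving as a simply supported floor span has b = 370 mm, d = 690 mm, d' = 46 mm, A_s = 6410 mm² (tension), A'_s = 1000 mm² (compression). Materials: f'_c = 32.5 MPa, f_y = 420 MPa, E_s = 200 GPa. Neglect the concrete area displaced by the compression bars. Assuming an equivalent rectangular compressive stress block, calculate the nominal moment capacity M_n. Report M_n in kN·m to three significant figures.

M_n ≈ 1590 kN·m

Assume both tension and compression steel yield.
Net tension couple steel: A_s − A'_s = 5410 mm².
a = (A_s − A'_s) f_y / (0.85 f'_c b) = 2272200/(0.85 × 32.5 × 370) = 222.30 mm.
c = a/β₁ = 222.30/0.818 = 271.76 mm; ε'_s = 0.003(c − d')/c = 0.0025 ≥ f_y/E_s = 0.0021, so compression steel does yield.
M_n = (A_s − A'_s) f_y (d − a/2) + A'_s f_y (d − d') = [2272200 × (690 − 111.15) + 420000 × (690 − 46)] × 10⁻⁶ = 1315.26 + 270.48 = 1585.74 kN·m.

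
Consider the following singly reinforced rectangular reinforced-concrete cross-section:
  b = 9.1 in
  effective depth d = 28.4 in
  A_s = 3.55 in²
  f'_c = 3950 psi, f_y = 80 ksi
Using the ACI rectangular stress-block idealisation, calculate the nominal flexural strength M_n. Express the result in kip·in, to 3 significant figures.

T = A_s f_y = 3.55 × 80 = 284 kips.
a = T/(0.85 f'_c b) = 284/(0.85 × 3.95 × 9.1) = 9.295 in.
M_n = T(d − a/2) = 284 × (28.4 − 4.6475) = 6745.7 kip·in.

M_n ≈ 6750 kip·in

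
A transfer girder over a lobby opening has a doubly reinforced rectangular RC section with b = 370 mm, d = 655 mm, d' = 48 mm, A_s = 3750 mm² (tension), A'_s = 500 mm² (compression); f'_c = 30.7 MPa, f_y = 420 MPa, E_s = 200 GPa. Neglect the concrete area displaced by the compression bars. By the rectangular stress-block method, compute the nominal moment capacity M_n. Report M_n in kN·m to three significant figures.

M_n ≈ 925 kN·m

Assume both tension and compression steel yield.
Net tension couple steel: A_s − A'_s = 3250 mm².
a = (A_s − A'_s) f_y / (0.85 f'_c b) = 1365000/(0.85 × 30.7 × 370) = 141.38 mm.
c = a/β₁ = 141.38/0.831 = 170.13 mm; ε'_s = 0.003(c − d')/c = 0.0022 ≥ f_y/E_s = 0.0021, so compression steel does yield.
M_n = (A_s − A'_s) f_y (d − a/2) + A'_s f_y (d − d') = [1365000 × (655 − 70.69) + 210000 × (655 − 48)] × 10⁻⁶ = 797.58 + 127.47 = 925.05 kN·m.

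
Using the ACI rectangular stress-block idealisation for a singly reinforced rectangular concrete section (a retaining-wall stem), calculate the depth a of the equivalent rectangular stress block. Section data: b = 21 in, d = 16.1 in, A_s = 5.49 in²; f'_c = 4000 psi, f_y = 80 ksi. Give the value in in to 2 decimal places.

T = A_s f_y = 5.49 × 80 = 439.2 kips.
a = T/(0.85 f'_c b) = 439.2/(0.85 × 4 × 21) = 6.15 in.

a ≈ 6.15 in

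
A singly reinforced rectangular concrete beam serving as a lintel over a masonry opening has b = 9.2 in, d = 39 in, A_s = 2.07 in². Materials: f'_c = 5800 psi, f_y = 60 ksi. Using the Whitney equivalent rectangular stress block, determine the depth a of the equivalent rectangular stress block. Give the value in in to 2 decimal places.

a ≈ 2.74 in

T = A_s f_y = 2.07 × 60 = 124.2 kips.
a = T/(0.85 f'_c b) = 124.2/(0.85 × 5.8 × 9.2) = 2.74 in.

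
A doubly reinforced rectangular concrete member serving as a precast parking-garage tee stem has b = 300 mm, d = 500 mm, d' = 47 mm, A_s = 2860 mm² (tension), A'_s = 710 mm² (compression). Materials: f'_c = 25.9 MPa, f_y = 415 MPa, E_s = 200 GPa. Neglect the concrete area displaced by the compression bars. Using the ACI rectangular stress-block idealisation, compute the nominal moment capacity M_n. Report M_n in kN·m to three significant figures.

M_n ≈ 519 kN·m

Assume both tension and compression steel yield.
Net tension couple steel: A_s − A'_s = 2150 mm².
a = (A_s − A'_s) f_y / (0.85 f'_c b) = 892250/(0.85 × 25.9 × 300) = 135.10 mm.
c = a/β₁ = 135.10/0.85 = 158.94 mm; ε'_s = 0.003(c − d')/c = 0.0021 ≥ f_y/E_s = 0.0021, so compression steel does yield.
M_n = (A_s − A'_s) f_y (d − a/2) + A'_s f_y (d − d') = [892250 × (500 − 67.55) + 294650 × (500 − 47)] × 10⁻⁶ = 385.85 + 133.48 = 519.33 kN·m.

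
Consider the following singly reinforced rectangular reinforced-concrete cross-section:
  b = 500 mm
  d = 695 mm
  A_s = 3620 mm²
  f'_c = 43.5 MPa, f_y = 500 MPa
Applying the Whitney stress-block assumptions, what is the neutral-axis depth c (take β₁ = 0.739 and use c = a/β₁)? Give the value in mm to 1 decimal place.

T = A_s f_y = 3620 × 500 = 1810000 N = 1810 kN.
Setting C = 0.85 f'_c a b equal to T: a = 1810000/(0.85 × 43.5 × 500) = 97.904 mm.
With β₁ = 0.739, c = a/β₁ = 97.904/0.739 = 132.5 mm.

c ≈ 132.5 mm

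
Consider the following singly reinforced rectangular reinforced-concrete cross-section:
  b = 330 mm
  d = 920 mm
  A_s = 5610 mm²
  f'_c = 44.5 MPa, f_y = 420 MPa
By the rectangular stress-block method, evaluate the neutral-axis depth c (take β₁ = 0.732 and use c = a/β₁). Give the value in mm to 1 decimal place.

c ≈ 257.9 mm

T = A_s f_y = 5610 × 420 = 2356200 N = 2356.2 kN.
Setting C = 0.85 f'_c a b equal to T: a = 2356200/(0.85 × 44.5 × 330) = 188.764 mm.
With β₁ = 0.732, c = a/β₁ = 188.764/0.732 = 257.9 mm.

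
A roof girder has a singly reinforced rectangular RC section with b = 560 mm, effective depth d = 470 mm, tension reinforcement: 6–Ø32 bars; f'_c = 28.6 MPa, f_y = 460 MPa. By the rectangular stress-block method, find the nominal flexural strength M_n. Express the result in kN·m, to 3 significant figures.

M_n ≈ 862 kN·m

A_s = 6 × 804 = 4824 mm².
T = A_s f_y = 4824 × 460 = 2219040 N = 2219.04 kN.
From C = T: a = T/(0.85 f'_c b) = 2219040/(0.85 × 28.6 × 560) = 163.00 mm.
M_n = T(d − a/2) = 2219.04 kN × (470 − 81.5) mm = 862.10 kN·m.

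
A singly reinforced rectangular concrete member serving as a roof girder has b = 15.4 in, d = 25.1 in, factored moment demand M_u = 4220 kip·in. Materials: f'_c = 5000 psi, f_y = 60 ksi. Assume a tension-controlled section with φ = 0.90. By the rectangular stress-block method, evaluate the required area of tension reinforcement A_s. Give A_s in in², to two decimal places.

M_n = M_u/φ = 4220/0.90 = 4688.89 kip·in.
From M_n = 0.85 f'_c a b (d − a/2):
a = d − √(d² − 2M_n/(0.85 f'_c b)) = 25.1 − √(25.1² − 2 × 4688.89/(0.85 × 5 × 15.4)) = 3.038 in.
A_s = 0.85 f'_c a b / f_y = 0.85 × 5 × 3.038 × 15.4 / 60 = 3.314 in².

A_s ≈ 3.31 in²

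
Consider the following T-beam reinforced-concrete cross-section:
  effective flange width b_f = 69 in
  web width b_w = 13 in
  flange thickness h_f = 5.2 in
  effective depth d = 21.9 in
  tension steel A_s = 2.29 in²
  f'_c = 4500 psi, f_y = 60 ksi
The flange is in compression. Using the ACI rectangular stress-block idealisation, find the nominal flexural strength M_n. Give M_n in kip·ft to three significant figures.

M_n ≈ 248 kip·ft

Tension: T = A_s f_y = 2.29 × 60 = 137.4 kips.
Try a within the flange: a = T/(0.85 f'_c b_f) = 137.4/(0.85 × 4.5 × 69) = 0.521 in.
Since a = 0.521 ≤ h_f = 5.2 in, the stress block lies entirely in the flange; analyse as a rectangular beam of width b_f.
M_n = T(d − a/2) = 137.4 × (21.9 − 0.2605) = 2973.3 kip·in.
M_n = 2973.3/12 = 247.78 kip·ft.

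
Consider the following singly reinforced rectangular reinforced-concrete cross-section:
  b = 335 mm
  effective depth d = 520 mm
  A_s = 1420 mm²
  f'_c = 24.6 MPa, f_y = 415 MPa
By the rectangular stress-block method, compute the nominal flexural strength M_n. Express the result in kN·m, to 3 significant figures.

M_n ≈ 282 kN·m

T = A_s f_y = 1420 × 415 = 589300 N = 589.3 kN.
From C = T: a = T/(0.85 f'_c b) = 589300/(0.85 × 24.6 × 335) = 84.13 mm.
M_n = T(d − a/2) = 589.3 kN × (520 − 42.065) mm = 281.65 kN·m.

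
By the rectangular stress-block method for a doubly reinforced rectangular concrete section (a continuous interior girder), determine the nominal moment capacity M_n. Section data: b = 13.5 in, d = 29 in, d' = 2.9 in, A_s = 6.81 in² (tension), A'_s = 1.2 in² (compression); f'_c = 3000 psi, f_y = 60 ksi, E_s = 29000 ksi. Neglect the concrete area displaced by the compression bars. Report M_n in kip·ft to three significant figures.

Assume both steels yield.
a = (A_s − A'_s) f_y/(0.85 f'_c b) = (6.81 − 1.2) × 60/(0.85 × 3 × 13.5) = 9.778 in.
c = a/β₁ = 9.778/0.85 = 11.504 in; ε'_s = 0.003(c − d')/c = 0.0022 ≥ ε_y = 0.0021, so the compression steel yields.
M_n = (A_s − A'_s) f_y (d − a/2) + A'_s f_y (d − d') = 336.6 × (29 − 4.889) + 72 × (29 − 2.9) = 8115.8 + 1879.2 = 9995.0 kip·in = 9995.0/12 = 832.92 kip·ft.

M_n ≈ 833 kip·ft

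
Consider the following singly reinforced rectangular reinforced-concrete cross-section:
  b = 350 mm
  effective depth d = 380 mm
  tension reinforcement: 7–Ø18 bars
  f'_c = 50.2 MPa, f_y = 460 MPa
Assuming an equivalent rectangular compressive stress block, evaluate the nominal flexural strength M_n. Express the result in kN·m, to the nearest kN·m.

A_s = 7 × 254 = 1778 mm².
T = A_s f_y = 1778 × 460 = 817880 N = 817.88 kN.
From C = T: a = T/(0.85 f'_c b) = 817880/(0.85 × 50.2 × 350) = 54.76 mm.
M_n = T(d − a/2) = 817.88 kN × (380 − 27.38) mm = 288.40 kN·m.

M_n ≈ 288 kN·m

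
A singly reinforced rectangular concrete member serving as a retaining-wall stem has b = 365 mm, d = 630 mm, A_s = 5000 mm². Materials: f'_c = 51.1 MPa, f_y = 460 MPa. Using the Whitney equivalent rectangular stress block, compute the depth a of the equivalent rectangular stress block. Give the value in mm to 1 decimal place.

T = A_s f_y = 5000 × 460 = 2300000 N = 2300 kN.
Setting C = 0.85 f'_c a b equal to T: a = 2300000/(0.85 × 51.1 × 365) = 145.1 mm.

a ≈ 145.1 mm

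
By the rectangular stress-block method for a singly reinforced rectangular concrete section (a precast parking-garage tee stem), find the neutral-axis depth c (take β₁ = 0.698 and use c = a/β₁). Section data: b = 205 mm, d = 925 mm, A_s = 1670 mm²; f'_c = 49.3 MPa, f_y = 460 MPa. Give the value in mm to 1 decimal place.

T = A_s f_y = 1670 × 460 = 768200 N = 768.2 kN.
Setting C = 0.85 f'_c a b equal to T: a = 768200/(0.85 × 49.3 × 205) = 89.424 mm.
With β₁ = 0.698, c = a/β₁ = 89.424/0.698 = 128.1 mm.

c ≈ 128.1 mm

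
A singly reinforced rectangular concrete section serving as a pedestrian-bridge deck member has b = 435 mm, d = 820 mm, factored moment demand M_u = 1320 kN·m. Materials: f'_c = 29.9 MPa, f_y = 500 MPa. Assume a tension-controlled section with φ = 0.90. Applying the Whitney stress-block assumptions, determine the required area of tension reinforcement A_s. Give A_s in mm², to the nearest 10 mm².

M_n = M_u/φ = 1320/0.90 = 1466.67 kN·m.
With M_n = 0.85 f'_c a b (d − a/2), solve the quadratic for a:
a = d − √(d² − 2M_n/(0.85 f'_c b)) = 820 − √(820² − 2 × 1466.67×10⁶/(0.85 × 29.9 × 435)) = 181.98 mm.
A_s = 0.85 f'_c a b / f_y = 0.85 × 29.9 × 181.98 × 435 / 500 = 4023.8 mm².

A_s ≈ 4020 mm²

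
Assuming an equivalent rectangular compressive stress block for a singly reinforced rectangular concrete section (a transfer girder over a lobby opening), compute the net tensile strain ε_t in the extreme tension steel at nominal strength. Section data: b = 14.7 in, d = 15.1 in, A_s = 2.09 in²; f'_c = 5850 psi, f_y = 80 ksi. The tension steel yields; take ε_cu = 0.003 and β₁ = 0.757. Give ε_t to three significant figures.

a = A_s f_y/(0.85 f'_c b) = 2.287 in.
β₁ = 0.757, so c = a/β₁ = 2.287/0.757 = 3.021 in.
From the linear strain diagram with ε_cu = 0.003: ε_t = 0.003 (d − c)/c = 0.003 × (15.1 − 3.021)/3.021 = 0.0120.
Since ε_t ≥ 0.005, the section is tension-controlled.

ε_t ≈ 0.0120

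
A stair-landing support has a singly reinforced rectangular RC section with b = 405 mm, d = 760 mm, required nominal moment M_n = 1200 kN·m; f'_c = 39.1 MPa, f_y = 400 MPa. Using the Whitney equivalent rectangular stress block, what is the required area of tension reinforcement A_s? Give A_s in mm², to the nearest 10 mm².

With M_n = 0.85 f'_c a b (d − a/2), solve the quadratic for a:
a = d − √(d² − 2M_n/(0.85 f'_c b)) = 760 − √(760² − 2 × 1200×10⁶/(0.85 × 39.1 × 405)) = 128.10 mm.
A_s = 0.85 f'_c a b / f_y = 0.85 × 39.1 × 128.10 × 405 / 400 = 4310.6 mm².

A_s ≈ 4310 mm²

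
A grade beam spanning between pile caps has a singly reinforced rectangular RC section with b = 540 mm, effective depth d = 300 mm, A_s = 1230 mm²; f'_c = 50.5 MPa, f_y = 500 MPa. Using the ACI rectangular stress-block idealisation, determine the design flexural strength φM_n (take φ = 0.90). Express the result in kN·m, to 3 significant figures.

T = A_s f_y = 1230 × 500 = 615000 N = 615 kN.
From C = T: a = T/(0.85 f'_c b) = 615000/(0.85 × 50.5 × 540) = 26.53 mm.
M_n = T(d − a/2) = 615 kN × (300 − 13.265) mm = 176.34 kN·m.
φM_n = 0.90 × 176.34 = 158.71 kN·m.

φM_n ≈ 159 kN·m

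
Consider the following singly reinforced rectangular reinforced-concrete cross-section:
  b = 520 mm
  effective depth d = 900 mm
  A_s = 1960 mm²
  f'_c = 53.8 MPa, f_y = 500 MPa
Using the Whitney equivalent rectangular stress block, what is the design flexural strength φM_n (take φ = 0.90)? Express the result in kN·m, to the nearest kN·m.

φM_n ≈ 776 kN·m

T = A_s f_y = 1960 × 500 = 980000 N = 980 kN.
From C = T: a = T/(0.85 f'_c b) = 980000/(0.85 × 53.8 × 520) = 41.21 mm.
M_n = T(d − a/2) = 980 kN × (900 − 20.605) mm = 861.81 kN·m.
φM_n = 0.90 × 861.81 = 775.63 kN·m.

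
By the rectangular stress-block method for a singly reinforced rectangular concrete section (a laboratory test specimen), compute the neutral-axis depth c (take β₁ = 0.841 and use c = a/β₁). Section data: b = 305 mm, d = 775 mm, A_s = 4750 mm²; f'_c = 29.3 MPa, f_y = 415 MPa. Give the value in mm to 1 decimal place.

c ≈ 308.6 mm

T = A_s f_y = 4750 × 415 = 1971250 N = 1971.25 kN.
Setting C = 0.85 f'_c a b equal to T: a = 1971250/(0.85 × 29.3 × 305) = 259.511 mm.
With β₁ = 0.841, c = a/β₁ = 259.511/0.841 = 308.6 mm.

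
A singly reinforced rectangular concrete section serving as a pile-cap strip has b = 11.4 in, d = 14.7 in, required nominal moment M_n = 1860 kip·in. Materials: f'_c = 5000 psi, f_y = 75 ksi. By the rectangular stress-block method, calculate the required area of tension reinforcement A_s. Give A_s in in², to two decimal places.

From M_n = 0.85 f'_c a b (d − a/2):
a = d − √(d² − 2M_n/(0.85 f'_c b)) = 14.7 − √(14.7² − 2 × 1860/(0.85 × 5 × 11.4)) = 2.897 in.
A_s = 0.85 f'_c a b / f_y = 0.85 × 5 × 2.897 × 11.4 / 75 = 1.871 in².

A_s ≈ 1.87 in²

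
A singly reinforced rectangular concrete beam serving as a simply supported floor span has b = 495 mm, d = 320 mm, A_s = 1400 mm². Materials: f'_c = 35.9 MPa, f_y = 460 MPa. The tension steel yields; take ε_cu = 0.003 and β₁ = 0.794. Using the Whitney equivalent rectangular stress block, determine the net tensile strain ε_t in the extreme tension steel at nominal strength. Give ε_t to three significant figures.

ε_t ≈ 0.0149

a = A_s f_y/(0.85 f'_c b) = 42.64 mm.
β₁ = 0.794, so c = a/β₁ = 42.64/0.794 = 53.70 mm.
From the linear strain diagram with ε_cu = 0.003: ε_t = 0.003 (d − c)/c = 0.003 × (320 − 53.70)/53.70 = 0.0149.
Since ε_t ≥ 0.005, the section is tension-controlled.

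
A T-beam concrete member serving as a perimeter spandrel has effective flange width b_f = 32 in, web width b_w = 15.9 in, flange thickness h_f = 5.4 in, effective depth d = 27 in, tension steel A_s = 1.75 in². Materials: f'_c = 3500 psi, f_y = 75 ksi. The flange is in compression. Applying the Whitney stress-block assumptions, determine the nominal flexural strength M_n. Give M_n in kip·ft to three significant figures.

Tension: T = A_s f_y = 1.75 × 75 = 131.25 kips.
Try a within the flange: a = T/(0.85 f'_c b_f) = 131.25/(0.85 × 3.5 × 32) = 1.379 in.
Since a = 1.379 ≤ h_f = 5.4 in, the stress block lies entirely in the flange; analyse as a rectangular beam of width b_f.
M_n = T(d − a/2) = 131.25 × (27 − 0.6895) = 3453.3 kip·in.
M_n = 3453.3/12 = 287.78 kip·ft.

M_n ≈ 288 kip·ft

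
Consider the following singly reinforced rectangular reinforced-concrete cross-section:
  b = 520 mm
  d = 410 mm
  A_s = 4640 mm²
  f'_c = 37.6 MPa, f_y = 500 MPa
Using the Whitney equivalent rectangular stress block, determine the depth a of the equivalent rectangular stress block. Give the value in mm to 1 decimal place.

T = A_s f_y = 4640 × 500 = 2320000 N = 2320 kN.
Setting C = 0.85 f'_c a b equal to T: a = 2320000/(0.85 × 37.6 × 520) = 139.6 mm.

a ≈ 139.6 mm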